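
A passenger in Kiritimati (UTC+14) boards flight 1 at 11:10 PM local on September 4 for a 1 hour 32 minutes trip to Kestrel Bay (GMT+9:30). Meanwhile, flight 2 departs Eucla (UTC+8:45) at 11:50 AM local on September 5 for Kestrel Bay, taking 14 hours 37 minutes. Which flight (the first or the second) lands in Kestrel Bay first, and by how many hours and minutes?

the first, by 31 hours

Flight 1 in UTC: 11:10 PM − 14:00 = 9:10 AM on Sep 4.
+1 hour and 32 minutes → arrive 10:42 AM UTC on Sep 4.
Flight 2 in UTC: 11:50 AM − 8:45 = 3:05 AM on Sep 5.
+14 hours and 37 minutes → arrive 5:42 PM UTC on Sep 5.
Flight 1 lands earlier by 31 hours.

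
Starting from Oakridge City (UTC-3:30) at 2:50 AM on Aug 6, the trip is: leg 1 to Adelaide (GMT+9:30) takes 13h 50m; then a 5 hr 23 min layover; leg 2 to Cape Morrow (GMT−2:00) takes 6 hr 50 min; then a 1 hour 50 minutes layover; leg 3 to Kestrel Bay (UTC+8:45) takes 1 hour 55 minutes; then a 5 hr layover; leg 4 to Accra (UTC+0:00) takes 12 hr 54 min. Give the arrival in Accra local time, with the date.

6:02 AM on August 8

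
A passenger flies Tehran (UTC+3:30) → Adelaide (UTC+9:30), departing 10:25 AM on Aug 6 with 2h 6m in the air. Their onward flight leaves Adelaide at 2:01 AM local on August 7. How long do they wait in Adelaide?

Convert departure to UTC: 10:25 AM − 3:30 = 6:55 AM UTC on Aug 6.
Add 2 hours and 6 minutes flight time → 9:01 AM UTC.
Adelaide is UTC+9:30, so local arrival = 9:01 AM + 9:30 = 6:31 PM on Aug 6.
Layover = 2:01 AM − 6:31 PM (+1 day) = 7 hours 30 minutes.

7 hours 30 minutes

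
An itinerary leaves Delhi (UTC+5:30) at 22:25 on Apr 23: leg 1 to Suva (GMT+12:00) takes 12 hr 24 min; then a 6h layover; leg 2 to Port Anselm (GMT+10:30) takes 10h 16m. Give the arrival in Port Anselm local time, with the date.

08:05 on April 25

Convert departure to UTC: 22:25 − 5:30 = 16:55 UTC on Apr 23.
Add 12 hours 24 minutes leg 1 → 05:19 UTC (Apr 24).
Add 6 hours layover in Suva → 11:19 UTC.
Add 10 hours 16 minutes leg 2 → 21:35 UTC.
Port Anselm is UTC+10:30, so local arrival = 21:35 + 10:30 = 08:05 on Apr 25.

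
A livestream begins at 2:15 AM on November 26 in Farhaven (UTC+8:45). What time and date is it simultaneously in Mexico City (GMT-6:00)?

11:30 AM on November 25

In UTC: 2:15 AM − 8:45 = 5:30 PM on Nov 25.
Mexico City is UTC−6:00: 5:30 PM − 6:00 = 11:30 AM on Nov 25.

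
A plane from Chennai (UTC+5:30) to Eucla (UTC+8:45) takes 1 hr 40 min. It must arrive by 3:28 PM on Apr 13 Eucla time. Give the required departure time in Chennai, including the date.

Target arrival in UTC: 3:28 PM − 8:45 = 6:43 AM on Apr 13.
Subtract 1 hour and 40 minutes → departure 5:03 AM UTC on Apr 13.
Chennai is UTC+5:30: 5:03 AM + 5:30 = 10:33 AM on Apr 13.

10:33 AM on April 13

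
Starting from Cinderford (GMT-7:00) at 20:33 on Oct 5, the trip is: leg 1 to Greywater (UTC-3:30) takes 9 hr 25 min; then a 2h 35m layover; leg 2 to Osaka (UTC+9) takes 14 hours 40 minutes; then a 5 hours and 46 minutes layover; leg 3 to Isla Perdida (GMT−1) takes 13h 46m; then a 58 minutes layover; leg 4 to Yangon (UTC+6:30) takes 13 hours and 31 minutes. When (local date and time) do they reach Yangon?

Convert departure to UTC: 20:33 + 7:00 = 03:33 UTC on Oct 6.
Add 9 hours and 25 minutes leg 1 → 12:58 UTC.
Add 2 hours 35 minutes layover in Greywater → 15:33 UTC.
Add 14 hours and 40 minutes leg 2 → 06:13 UTC (Oct 7).
Add 5 hours 46 minutes layover in Osaka → 11:59 UTC.
Add 13 hours and 46 minutes leg 3 → 01:45 UTC (Oct 8).
Add 58 minutes layover in Isla Perdida → 02:43 UTC.
Add 13 hours 31 minutes leg 4 → 16:14 UTC.
Yangon is UTC+6:30, so local arrival = 16:14 + 6:30 = 22:44 on Oct 8.

22:44 on October 8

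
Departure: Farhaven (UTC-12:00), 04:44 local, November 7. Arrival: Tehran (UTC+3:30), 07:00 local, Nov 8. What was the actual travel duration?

10 hours 46 minutes

Departure in UTC: 04:44 + 12:00 = 16:44 on Nov 7.
Arrival in UTC: 07:00 − 3:30 = 03:30 on Nov 8.
Elapsed = 03:30 − 16:44 (+1 day) = 10 hours 46 minutes.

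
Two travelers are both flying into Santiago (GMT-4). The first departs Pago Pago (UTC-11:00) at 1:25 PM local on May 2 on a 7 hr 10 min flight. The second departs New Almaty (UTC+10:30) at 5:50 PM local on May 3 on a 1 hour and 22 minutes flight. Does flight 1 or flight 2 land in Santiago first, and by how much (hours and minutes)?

Flight 1 in UTC: 1:25 PM + 11:00 = 12:25 AM on May 3.
+7 hours 10 minutes → arrive 7:35 AM UTC on May 3.
Flight 2 in UTC: 5:50 PM − 10:30 = 7:20 AM on May 3.
+1 hour and 22 minutes → arrive 8:42 AM UTC on May 3.
Flight 1 lands earlier by 1 hour 7 minutes.

the first, by 1 hour 7 minutes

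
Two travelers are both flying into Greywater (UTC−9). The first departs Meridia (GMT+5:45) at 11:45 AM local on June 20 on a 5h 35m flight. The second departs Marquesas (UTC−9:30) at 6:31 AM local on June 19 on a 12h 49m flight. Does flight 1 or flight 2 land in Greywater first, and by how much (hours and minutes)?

the second, by 6 hours 45 minutes

Flight 1 in UTC: 11:45 AM − 5:45 = 6:00 AM on Jun 20.
+5 hours 35 minutes → arrive 11:35 AM UTC on Jun 20.
Flight 2 in UTC: 6:31 AM + 9:30 = 4:01 PM on Jun 19.
+12 hours and 49 minutes → arrive 4:50 AM UTC on Jun 20.
Flight 2 lands earlier by 6 hours 45 minutes.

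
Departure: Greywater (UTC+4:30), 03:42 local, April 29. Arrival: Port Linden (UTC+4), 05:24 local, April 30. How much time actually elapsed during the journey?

26 hours 12 minutes

Departure in UTC: 03:42 − 4:30 = 23:12 on Apr 28.
Arrival in UTC: 05:24 − 4:00 = 01:24 on Apr 30.
Elapsed = 01:24 − 23:12 (+2 days) = 26 hours 12 minutes.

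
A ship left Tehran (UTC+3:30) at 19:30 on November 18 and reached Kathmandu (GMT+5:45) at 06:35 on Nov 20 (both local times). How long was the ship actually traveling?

Kathmandu is 2:15 ahead of Tehran.
Clock-face elapsed time (ignoring zones) is 35 hours 5 minutes.
Actual elapsed = 35 hours 5 minutes − 2:15 = 32 hours 50 minutes.

32 hours 50 minutes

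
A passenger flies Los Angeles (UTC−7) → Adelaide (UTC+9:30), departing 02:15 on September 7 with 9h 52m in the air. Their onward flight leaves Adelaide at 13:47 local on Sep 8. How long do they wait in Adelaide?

9 hours 10 minutes

Convert departure to UTC: 02:15 + 7:00 = 09:15 UTC on Sep 7.
Add 9 hours 52 minutes flight time → 19:07 UTC.
Adelaide is UTC+9:30, so local arrival = 19:07 + 9:30 = 04:37 on Sep 8.
Layover = 13:47 − 04:37 = 9 hours 10 minutes.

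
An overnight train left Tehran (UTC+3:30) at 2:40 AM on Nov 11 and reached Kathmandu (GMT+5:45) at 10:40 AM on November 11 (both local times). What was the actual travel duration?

5 hours 45 minutes

Departure in UTC: 2:40 AM − 3:30 = 11:10 PM on Nov 10.
Arrival in UTC: 10:40 AM − 5:45 = 4:55 AM on Nov 11.
Elapsed = 4:55 AM − 11:10 PM (+1 day) = 5 hours 45 minutes.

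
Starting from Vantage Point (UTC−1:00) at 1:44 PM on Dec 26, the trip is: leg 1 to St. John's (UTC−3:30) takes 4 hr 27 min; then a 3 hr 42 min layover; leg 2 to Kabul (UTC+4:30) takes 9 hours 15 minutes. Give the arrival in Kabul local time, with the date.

12:38 PM on December 27

Convert departure to UTC: 1:44 PM + 1:00 = 2:44 PM UTC on Dec 26.
Add 4 hours 27 minutes leg 1 → 7:11 PM UTC.
Add 3 hours 42 minutes layover in St. John's → 10:53 PM UTC.
Add 9 hours and 15 minutes leg 2 → 8:08 AM UTC (Dec 27).
Kabul is UTC+4:30, so local arrival = 8:08 AM + 4:30 = 12:38 PM on Dec 27.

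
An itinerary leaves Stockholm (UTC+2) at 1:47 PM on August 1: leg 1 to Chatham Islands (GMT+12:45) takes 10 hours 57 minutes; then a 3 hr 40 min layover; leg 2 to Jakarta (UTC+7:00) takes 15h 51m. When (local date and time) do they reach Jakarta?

Convert departure to UTC: 1:47 PM − 2:00 = 11:47 AM UTC on Aug 1.
Add 10 hours 57 minutes leg 1 → 10:44 PM UTC.
Add 3 hours 40 minutes layover in Chatham Islands → 2:24 AM UTC (Aug 2).
Add 15 hours 51 minutes leg 2 → 6:15 PM UTC.
Jakarta is UTC+7:00, so local arrival = 6:15 PM + 7:00 = 1:15 AM on Aug 3.

1:15 AM on August 3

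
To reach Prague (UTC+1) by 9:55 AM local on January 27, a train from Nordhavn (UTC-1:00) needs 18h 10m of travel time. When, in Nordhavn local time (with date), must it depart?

Target arrival in UTC: 9:55 AM − 1:00 = 8:55 AM on Jan 27.
Subtract 18 hours and 10 minutes → departure 2:45 PM UTC on Jan 26.
Nordhavn is UTC−1:00: 2:45 PM − 1:00 = 1:45 PM on Jan 26.

1:45 PM on Jan 26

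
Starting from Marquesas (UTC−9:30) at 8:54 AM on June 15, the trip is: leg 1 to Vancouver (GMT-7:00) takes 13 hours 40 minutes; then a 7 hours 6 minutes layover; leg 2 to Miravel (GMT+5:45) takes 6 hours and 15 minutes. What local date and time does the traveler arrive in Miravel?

3:10 AM on June 17

Convert departure to UTC: 8:54 AM + 9:30 = 6:24 PM UTC on Jun 15.
Add 13 hours 40 minutes leg 1 → 8:04 AM UTC (Jun 16).
Add 7 hours and 6 minutes layover in Vancouver → 3:10 PM UTC.
Add 6 hours 15 minutes leg 2 → 9:25 PM UTC.
Miravel is UTC+5:45, so local arrival = 9:25 PM + 5:45 = 3:10 AM on Jun 17.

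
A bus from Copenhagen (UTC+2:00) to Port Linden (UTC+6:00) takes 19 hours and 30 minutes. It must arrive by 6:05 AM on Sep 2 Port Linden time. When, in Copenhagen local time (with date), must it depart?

Target arrival in UTC: 6:05 AM − 6:00 = 12:05 AM on Sep 2.
Subtract 19 hours and 30 minutes → departure 4:35 AM UTC on Sep 1.
Copenhagen is UTC+2:00: 4:35 AM + 2:00 = 6:35 AM on Sep 1.

6:35 AM on September 1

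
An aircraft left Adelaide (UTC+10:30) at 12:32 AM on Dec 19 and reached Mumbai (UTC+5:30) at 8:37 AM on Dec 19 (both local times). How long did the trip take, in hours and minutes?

13 hours 5 minutes

Mumbai is 5:00 behind Adelaide.
Clock-face elapsed time (ignoring zones) is 8 hours 5 minutes.
Actual elapsed = 8 hours 5 minutes + 5:00 = 13 hours 5 minutes.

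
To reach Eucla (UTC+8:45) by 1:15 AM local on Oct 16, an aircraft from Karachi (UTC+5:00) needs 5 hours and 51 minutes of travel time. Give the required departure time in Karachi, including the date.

3:39 PM on October 15

Target arrival in UTC: 1:15 AM − 8:45 = 4:30 PM on Oct 15.
Subtract 5 hours and 51 minutes → departure 10:39 AM UTC on Oct 15.
Karachi is UTC+5:00: 10:39 AM + 5:00 = 3:39 PM on Oct 15.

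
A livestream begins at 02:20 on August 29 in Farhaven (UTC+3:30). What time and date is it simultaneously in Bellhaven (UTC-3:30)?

In UTC: 02:20 − 3:30 = 22:50 on Aug 28.
Bellhaven is UTC−3:30: 22:50 − 3:30 = 19:20 on Aug 28.

19:20 on Aug 28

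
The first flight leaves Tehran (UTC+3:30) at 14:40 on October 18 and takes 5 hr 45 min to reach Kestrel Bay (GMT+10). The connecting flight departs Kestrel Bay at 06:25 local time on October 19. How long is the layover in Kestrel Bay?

Convert departure to UTC: 14:40 − 3:30 = 11:10 UTC on Oct 18.
Add 5 hours 45 minutes flight time → 16:55 UTC.
Kestrel Bay is UTC+10:00, so local arrival = 16:55 + 10:00 = 02:55 on Oct 19.
Layover = 06:25 − 02:55 = 3 hours 30 minutes.

3 hours 30 minutes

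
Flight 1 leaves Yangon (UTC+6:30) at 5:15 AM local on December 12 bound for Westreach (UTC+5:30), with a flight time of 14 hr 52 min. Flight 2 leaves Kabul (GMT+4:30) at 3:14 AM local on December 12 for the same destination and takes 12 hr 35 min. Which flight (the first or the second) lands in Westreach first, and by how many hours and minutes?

Flight 1 in UTC: 5:15 AM − 6:30 = 10:45 PM on Dec 11.
+14 hours and 52 minutes → arrive 1:37 PM UTC on Dec 12.
Flight 2 in UTC: 3:14 AM − 4:30 = 10:44 PM on Dec 11.
+12 hours and 35 minutes → arrive 11:19 AM UTC on Dec 12.
Flight 2 lands earlier by 2 hours 18 minutes.

the second, by 2 hours 18 minutes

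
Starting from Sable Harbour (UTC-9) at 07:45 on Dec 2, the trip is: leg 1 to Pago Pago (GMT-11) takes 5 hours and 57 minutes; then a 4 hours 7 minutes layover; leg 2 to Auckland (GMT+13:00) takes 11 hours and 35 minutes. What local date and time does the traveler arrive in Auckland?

Convert departure to UTC: 07:45 + 9:00 = 16:45 UTC on Dec 2.
Add 5 hours and 57 minutes leg 1 → 22:42 UTC.
Add 4 hours and 7 minutes layover in Pago Pago → 02:49 UTC (Dec 3).
Add 11 hours and 35 minutes leg 2 → 14:24 UTC.
Auckland is UTC+13:00, so local arrival = 14:24 + 13:00 = 03:24 on Dec 4.

03:24 on December 4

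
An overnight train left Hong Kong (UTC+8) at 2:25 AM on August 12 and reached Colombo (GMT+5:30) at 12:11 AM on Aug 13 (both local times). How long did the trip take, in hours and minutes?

24 hours 16 minutes

Departure in UTC: 2:25 AM − 8:00 = 6:25 PM on Aug 11.
Arrival in UTC: 12:11 AM − 5:30 = 6:41 PM on Aug 12.
Elapsed = 6:41 PM − 6:25 PM (+1 day) = 24 hours 16 minutes.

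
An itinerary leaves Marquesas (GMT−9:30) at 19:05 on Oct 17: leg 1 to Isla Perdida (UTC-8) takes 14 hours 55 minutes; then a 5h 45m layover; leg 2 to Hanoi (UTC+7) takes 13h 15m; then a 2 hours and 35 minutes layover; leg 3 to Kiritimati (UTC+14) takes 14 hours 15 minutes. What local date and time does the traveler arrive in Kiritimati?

Convert departure to UTC: 19:05 + 9:30 = 04:35 UTC on Oct 18.
Add 14 hours 55 minutes leg 1 → 19:30 UTC.
Add 5 hours and 45 minutes layover in Isla Perdida → 01:15 UTC (Oct 19).
Add 13 hours and 15 minutes leg 2 → 14:30 UTC.
Add 2 hours and 35 minutes layover in Hanoi → 17:05 UTC.
Add 14 hours and 15 minutes leg 3 → 07:20 UTC (Oct 20).
Kiritimati is UTC+14:00, so local arrival = 07:20 + 14:00 = 21:20 on Oct 20.

21:20 on Oct 20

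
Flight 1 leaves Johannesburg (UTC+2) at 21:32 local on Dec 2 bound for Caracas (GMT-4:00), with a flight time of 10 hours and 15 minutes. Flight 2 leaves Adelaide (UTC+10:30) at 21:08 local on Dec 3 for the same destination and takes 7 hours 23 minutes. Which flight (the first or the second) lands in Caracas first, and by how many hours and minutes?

the first, by 12 hours 14 minutes

Flight 1 in UTC: 21:32 − 2:00 = 19:32 on Dec 2.
+10 hours and 15 minutes → arrive 05:47 UTC on Dec 3.
Flight 2 in UTC: 21:08 − 10:30 = 10:38 on Dec 3.
+7 hours and 23 minutes → arrive 18:01 UTC on Dec 3.
Flight 1 lands earlier by 12 hours 14 minutes.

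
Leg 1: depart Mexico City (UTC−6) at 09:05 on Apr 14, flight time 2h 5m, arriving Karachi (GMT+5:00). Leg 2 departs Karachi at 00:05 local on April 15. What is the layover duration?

Convert departure to UTC: 09:05 + 6:00 = 15:05 UTC on Apr 14.
Add 2 hours and 5 minutes flight time → 17:10 UTC.
Karachi is UTC+5:00, so local arrival = 17:10 + 5:00 = 22:10 on Apr 14.
Layover = 00:05 − 22:10 (+1 day) = 1 hour 55 minutes.

1 hour 55 minutes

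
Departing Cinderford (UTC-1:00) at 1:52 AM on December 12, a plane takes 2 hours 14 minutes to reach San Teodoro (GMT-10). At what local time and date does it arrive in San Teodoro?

Convert departure to UTC: 1:52 AM + 1:00 = 2:52 AM UTC on Dec 12.
Add 2 hours and 14 minutes travel time → 5:06 AM UTC.
San Teodoro is UTC−10:00, so local arrival = 5:06 AM − 10:00 = 7:06 PM on Dec 11.

7:06 PM on December 11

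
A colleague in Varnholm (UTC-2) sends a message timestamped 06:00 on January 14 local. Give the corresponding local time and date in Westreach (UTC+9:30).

In UTC: 06:00 + 2:00 = 08:00 on Jan 14.
Westreach is UTC+9:30: 08:00 + 9:30 = 17:30 on Jan 14.

17:30 on January 14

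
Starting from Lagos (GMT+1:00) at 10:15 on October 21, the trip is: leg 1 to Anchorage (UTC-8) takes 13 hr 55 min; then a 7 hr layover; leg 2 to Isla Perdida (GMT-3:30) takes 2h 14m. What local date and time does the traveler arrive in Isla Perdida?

Convert departure to UTC: 10:15 − 1:00 = 09:15 UTC on Oct 21.
Add 13 hours and 55 minutes leg 1 → 23:10 UTC.
Add 7 hours layover in Anchorage → 06:10 UTC (Oct 22).
Add 2 hours and 14 minutes leg 2 → 08:24 UTC.
Isla Perdida is UTC−3:30, so local arrival = 08:24 − 3:30 = 04:54 on Oct 22.

04:54 on October 22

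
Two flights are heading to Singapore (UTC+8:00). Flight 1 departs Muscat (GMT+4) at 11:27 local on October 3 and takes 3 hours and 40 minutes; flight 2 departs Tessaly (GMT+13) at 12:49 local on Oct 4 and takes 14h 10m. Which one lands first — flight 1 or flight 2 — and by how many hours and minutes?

the first, by 26 hours 52 minutes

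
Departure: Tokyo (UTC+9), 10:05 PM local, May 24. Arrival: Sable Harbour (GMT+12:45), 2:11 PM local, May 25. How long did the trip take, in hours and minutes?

Sable Harbour is 3:45 ahead of Tokyo.
Clock-face elapsed time (ignoring zones) is 16 hours 6 minutes.
Actual elapsed = 16 hours 6 minutes − 3:45 = 12 hours 21 minutes.

12 hours 21 minutes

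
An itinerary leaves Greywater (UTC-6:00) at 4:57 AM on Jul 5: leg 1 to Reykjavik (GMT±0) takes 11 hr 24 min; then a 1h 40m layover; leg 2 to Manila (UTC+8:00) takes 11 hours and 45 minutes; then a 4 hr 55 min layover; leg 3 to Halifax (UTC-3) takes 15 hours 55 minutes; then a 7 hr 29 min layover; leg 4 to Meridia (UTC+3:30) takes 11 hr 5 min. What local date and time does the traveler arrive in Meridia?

6:40 AM on July 8

Convert departure to UTC: 4:57 AM + 6:00 = 10:57 AM UTC on Jul 5.
Add 11 hours and 24 minutes leg 1 → 10:21 PM UTC.
Add 1 hour and 40 minutes layover in Reykjavik → 12:01 AM UTC (Jul 6).
Add 11 hours 45 minutes leg 2 → 11:46 AM UTC.
Add 4 hours and 55 minutes layover in Manila → 4:41 PM UTC.
Add 15 hours and 55 minutes leg 3 → 8:36 AM UTC (Jul 7).
Add 7 hours and 29 minutes layover in Halifax → 4:05 PM UTC.
Add 11 hours and 5 minutes leg 4 → 3:10 AM UTC (Jul 8).
Meridia is UTC+3:30, so local arrival = 3:10 AM + 3:30 = 6:40 AM on Jul 8.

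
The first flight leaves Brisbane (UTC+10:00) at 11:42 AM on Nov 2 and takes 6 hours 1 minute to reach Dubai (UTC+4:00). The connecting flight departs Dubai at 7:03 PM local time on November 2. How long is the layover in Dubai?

7 hours 20 minutes

Convert departure to UTC: 11:42 AM − 10:00 = 1:42 AM UTC on Nov 2.
Add 6 hours and 1 minute flight time → 7:43 AM UTC.
Dubai is UTC+4:00, so local arrival = 7:43 AM + 4:00 = 11:43 AM on Nov 2.
Layover = 7:03 PM − 11:43 AM = 7 hours 20 minutes.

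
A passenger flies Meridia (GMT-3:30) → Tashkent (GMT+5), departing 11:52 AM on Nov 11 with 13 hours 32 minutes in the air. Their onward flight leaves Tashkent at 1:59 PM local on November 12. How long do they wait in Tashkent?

4 hours 5 minutes

Convert departure to UTC: 11:52 AM + 3:30 = 3:22 PM UTC on Nov 11.
Add 13 hours and 32 minutes flight time → 4:54 AM UTC (Nov 12).
Tashkent is UTC+5:00, so local arrival = 4:54 AM + 5:00 = 9:54 AM on Nov 12.
Layover = 1:59 PM − 9:54 AM = 4 hours 5 minutes.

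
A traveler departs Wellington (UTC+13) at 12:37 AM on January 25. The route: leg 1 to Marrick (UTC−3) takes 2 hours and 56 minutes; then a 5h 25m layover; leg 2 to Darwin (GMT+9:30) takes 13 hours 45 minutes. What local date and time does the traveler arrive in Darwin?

Convert departure to UTC: 12:37 AM − 13:00 = 11:37 AM UTC on Jan 24.
Add 2 hours and 56 minutes leg 1 → 2:33 PM UTC.
Add 5 hours 25 minutes layover in Marrick → 7:58 PM UTC.
Add 13 hours 45 minutes leg 2 → 9:43 AM UTC (Jan 25).
Darwin is UTC+9:30, so local arrival = 9:43 AM + 9:30 = 7:13 PM on Jan 25.

7:13 PM on January 25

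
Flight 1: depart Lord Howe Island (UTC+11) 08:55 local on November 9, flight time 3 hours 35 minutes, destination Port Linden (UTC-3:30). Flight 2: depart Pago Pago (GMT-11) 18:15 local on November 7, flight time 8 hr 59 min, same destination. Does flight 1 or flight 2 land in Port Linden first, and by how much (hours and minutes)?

Flight 1 in UTC: 08:55 − 11:00 = 21:55 on Nov 8.
+3 hours 35 minutes → arrive 01:30 UTC on Nov 9.
Flight 2 in UTC: 18:15 + 11:00 = 05:15 on Nov 8.
+8 hours and 59 minutes → arrive 14:14 UTC on Nov 8.
Flight 2 lands earlier by 11 hours 16 minutes.

the second, by 11 hours 16 minutes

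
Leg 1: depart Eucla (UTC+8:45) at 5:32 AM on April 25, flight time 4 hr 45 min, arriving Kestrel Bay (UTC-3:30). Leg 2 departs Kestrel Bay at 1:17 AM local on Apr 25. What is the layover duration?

Convert departure to UTC: 5:32 AM − 8:45 = 8:47 PM UTC on Apr 24.
Add 4 hours and 45 minutes flight time → 1:32 AM UTC (Apr 25).
Kestrel Bay is UTC−3:30, so local arrival = 1:32 AM − 3:30 = 10:02 PM on Apr 24.
Layover = 1:17 AM − 10:02 PM (+1 day) = 3 hours 15 minutes.

3 hours 15 minutes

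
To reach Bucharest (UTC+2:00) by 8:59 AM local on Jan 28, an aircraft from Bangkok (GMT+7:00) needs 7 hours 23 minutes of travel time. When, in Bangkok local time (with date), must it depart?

6:36 AM on January 28

Target arrival in UTC: 8:59 AM − 2:00 = 6:59 AM on Jan 28.
Subtract 7 hours and 23 minutes → departure 11:36 PM UTC on Jan 27.
Bangkok is UTC+7:00: 11:36 PM + 7:00 = 6:36 AM on Jan 28.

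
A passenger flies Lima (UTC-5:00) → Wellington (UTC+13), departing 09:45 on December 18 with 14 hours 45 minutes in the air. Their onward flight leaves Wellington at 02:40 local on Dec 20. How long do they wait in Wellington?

Convert departure to UTC: 09:45 + 5:00 = 14:45 UTC on Dec 18.
Add 14 hours and 45 minutes flight time → 05:30 UTC (Dec 19).
Wellington is UTC+13:00, so local arrival = 05:30 + 13:00 = 18:30 on Dec 19.
Layover = 02:40 − 18:30 (+1 day) = 8 hours 10 minutes.

8 hours 10 minutes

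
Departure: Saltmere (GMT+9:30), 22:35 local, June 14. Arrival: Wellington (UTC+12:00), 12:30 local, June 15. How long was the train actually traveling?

Departure in UTC: 22:35 − 9:30 = 13:05 on Jun 14.
Arrival in UTC: 12:30 − 12:00 = 00:30 on Jun 15.
Elapsed = 00:30 − 13:05 (+1 day) = 11 hours 25 minutes.

11 hours 25 minutes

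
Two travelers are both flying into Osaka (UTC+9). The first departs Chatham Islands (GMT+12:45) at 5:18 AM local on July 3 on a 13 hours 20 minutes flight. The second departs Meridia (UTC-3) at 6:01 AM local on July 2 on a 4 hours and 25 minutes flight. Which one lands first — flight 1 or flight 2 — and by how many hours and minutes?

the second, by 16 hours 27 minutes

Flight 1 in UTC: 5:18 AM − 12:45 = 4:33 PM on Jul 2.
+13 hours 20 minutes → arrive 5:53 AM UTC on Jul 3.
Flight 2 in UTC: 6:01 AM + 3:00 = 9:01 AM on Jul 2.
+4 hours 25 minutes → arrive 1:26 PM UTC on Jul 2.
Flight 2 lands earlier by 16 hours 27 minutes.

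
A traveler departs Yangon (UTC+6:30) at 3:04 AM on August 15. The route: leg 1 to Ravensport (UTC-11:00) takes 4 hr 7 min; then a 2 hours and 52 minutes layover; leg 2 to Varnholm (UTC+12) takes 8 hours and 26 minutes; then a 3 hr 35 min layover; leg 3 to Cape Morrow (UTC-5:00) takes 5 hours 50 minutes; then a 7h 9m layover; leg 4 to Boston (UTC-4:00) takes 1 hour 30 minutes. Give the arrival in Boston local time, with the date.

Convert departure to UTC: 3:04 AM − 6:30 = 8:34 PM UTC on Aug 14.
Add 4 hours 7 minutes leg 1 → 12:41 AM UTC (Aug 15).
Add 2 hours and 52 minutes layover in Ravensport → 3:33 AM UTC.
Add 8 hours and 26 minutes leg 2 → 11:59 AM UTC.
Add 3 hours 35 minutes layover in Varnholm → 3:34 PM UTC.
Add 5 hours and 50 minutes leg 3 → 9:24 PM UTC.
Add 7 hours and 9 minutes layover in Cape Morrow → 4:33 AM UTC (Aug 16).
Add 1 hour 30 minutes leg 4 → 6:03 AM UTC.
Boston is UTC−4:00, so local arrival = 6:03 AM − 4:00 = 2:03 AM on Aug 16.

2:03 AM on Aug 16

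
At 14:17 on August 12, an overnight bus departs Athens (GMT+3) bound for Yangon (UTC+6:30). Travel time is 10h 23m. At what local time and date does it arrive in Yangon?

04:10 on August 13

Yangon is 3:30 ahead of Athens.
After 10 hours and 23 minutes it is 00:40 (Aug 13) in Athens.
Shift by the zone difference: 00:40 + 3:30 = 04:10 on Aug 13 in Yangon.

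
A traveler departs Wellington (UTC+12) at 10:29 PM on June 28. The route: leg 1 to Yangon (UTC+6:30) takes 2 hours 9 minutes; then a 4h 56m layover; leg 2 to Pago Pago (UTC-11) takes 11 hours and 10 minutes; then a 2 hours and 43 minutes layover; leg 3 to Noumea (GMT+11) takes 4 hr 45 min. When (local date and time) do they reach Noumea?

11:12 PM on Jun 29

Convert departure to UTC: 10:29 PM − 12:00 = 10:29 AM UTC on Jun 28.
Add 2 hours 9 minutes leg 1 → 12:38 PM UTC.
Add 4 hours 56 minutes layover in Yangon → 5:34 PM UTC.
Add 11 hours and 10 minutes leg 2 → 4:44 AM UTC (Jun 29).
Add 2 hours and 43 minutes layover in Pago Pago → 7:27 AM UTC.
Add 4 hours 45 minutes leg 3 → 12:12 PM UTC.
Noumea is UTC+11:00, so local arrival = 12:12 PM + 11:00 = 11:12 PM on Jun 29.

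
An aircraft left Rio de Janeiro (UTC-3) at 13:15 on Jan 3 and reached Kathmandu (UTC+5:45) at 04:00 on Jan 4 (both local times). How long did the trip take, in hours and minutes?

Departure in UTC: 13:15 + 3:00 = 16:15 on Jan 3.
Arrival in UTC: 04:00 − 5:45 = 22:15 on Jan 3.
Elapsed = 22:15 − 16:15 = 6 hours.

6 hours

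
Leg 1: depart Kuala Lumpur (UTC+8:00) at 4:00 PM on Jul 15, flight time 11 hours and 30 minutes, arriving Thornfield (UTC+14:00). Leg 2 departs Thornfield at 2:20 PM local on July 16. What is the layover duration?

4 hours 50 minutes

Convert departure to UTC: 4:00 PM − 8:00 = 8:00 AM UTC on Jul 15.
Add 11 hours and 30 minutes flight time → 7:30 PM UTC.
Thornfield is UTC+14:00, so local arrival = 7:30 PM + 14:00 = 9:30 AM on Jul 16.
Layover = 2:20 PM − 9:30 AM = 4 hours 50 minutes.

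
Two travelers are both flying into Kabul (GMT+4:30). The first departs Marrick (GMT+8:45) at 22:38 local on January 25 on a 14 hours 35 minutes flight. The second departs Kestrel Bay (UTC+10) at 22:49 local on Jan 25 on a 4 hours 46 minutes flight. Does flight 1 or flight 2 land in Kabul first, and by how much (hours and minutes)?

the second, by 10 hours 53 minutes

Flight 1 in UTC: 22:38 − 8:45 = 13:53 on Jan 25.
+14 hours and 35 minutes → arrive 04:28 UTC on Jan 26.
Flight 2 in UTC: 22:49 − 10:00 = 12:49 on Jan 25.
+4 hours 46 minutes → arrive 17:35 UTC on Jan 25.
Flight 2 lands earlier by 10 hours 53 minutes.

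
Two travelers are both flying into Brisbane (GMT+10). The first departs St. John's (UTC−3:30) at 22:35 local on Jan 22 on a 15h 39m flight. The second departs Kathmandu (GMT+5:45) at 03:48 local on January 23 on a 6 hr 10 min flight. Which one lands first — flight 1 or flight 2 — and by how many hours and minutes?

the second, by 13 hours 31 minutes

Flight 1 in UTC: 22:35 + 3:30 = 02:05 on Jan 23.
+15 hours and 39 minutes → arrive 17:44 UTC on Jan 23.
Flight 2 in UTC: 03:48 − 5:45 = 22:03 on Jan 22.
+6 hours and 10 minutes → arrive 04:13 UTC on Jan 23.
Flight 2 lands earlier by 13 hours 31 minutes.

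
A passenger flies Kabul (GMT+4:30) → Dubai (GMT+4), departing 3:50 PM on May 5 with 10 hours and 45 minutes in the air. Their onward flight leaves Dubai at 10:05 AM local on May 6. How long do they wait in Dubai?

Convert departure to UTC: 3:50 PM − 4:30 = 11:20 AM UTC on May 5.
Add 10 hours and 45 minutes flight time → 10:05 PM UTC.
Dubai is UTC+4:00, so local arrival = 10:05 PM + 4:00 = 2:05 AM on May 6.
Layover = 10:05 AM − 2:05 AM = 8 hours.

8 hours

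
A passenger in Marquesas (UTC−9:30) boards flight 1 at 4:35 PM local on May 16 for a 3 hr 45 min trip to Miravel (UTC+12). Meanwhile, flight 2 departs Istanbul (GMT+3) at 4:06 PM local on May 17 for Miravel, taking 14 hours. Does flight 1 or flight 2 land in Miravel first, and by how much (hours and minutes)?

Flight 1 in UTC: 4:35 PM + 9:30 = 2:05 AM on May 17.
+3 hours 45 minutes → arrive 5:50 AM UTC on May 17.
Flight 2 in UTC: 4:06 PM − 3:00 = 1:06 PM on May 17.
+14 hours → arrive 3:06 AM UTC on May 18.
Flight 1 lands earlier by 21 hours 16 minutes.

the first, by 21 hours 16 minutes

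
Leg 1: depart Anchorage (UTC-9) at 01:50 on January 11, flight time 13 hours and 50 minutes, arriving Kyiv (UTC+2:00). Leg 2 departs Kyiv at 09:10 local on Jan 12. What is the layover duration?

Convert departure to UTC: 01:50 + 9:00 = 10:50 UTC on Jan 11.
Add 13 hours 50 minutes flight time → 00:40 UTC (Jan 12).
Kyiv is UTC+2:00, so local arrival = 00:40 + 2:00 = 02:40 on Jan 12.
Layover = 09:10 − 02:40 = 6 hours 30 minutes.

6 hours 30 minutes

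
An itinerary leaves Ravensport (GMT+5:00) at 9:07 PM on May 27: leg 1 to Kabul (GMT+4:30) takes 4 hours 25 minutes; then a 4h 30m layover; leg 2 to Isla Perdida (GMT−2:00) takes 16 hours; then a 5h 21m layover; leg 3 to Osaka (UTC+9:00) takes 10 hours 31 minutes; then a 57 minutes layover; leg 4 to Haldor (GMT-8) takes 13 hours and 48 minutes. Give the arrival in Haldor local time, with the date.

3:39 PM on May 29

Convert departure to UTC: 9:07 PM − 5:00 = 4:07 PM UTC on May 27.
Add 4 hours and 25 minutes leg 1 → 8:32 PM UTC.
Add 4 hours 30 minutes layover in Kabul → 1:02 AM UTC (May 28).
Add 16 hours leg 2 → 5:02 PM UTC.
Add 5 hours and 21 minutes layover in Isla Perdida → 10:23 PM UTC.
Add 10 hours 31 minutes leg 3 → 8:54 AM UTC (May 29).
Add 57 minutes layover in Osaka → 9:51 AM UTC.
Add 13 hours 48 minutes leg 4 → 11:39 PM UTC.
Haldor is UTC−8:00, so local arrival = 11:39 PM − 8:00 = 3:39 PM on May 29.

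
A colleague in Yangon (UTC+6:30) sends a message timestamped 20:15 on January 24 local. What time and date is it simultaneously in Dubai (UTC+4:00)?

Dubai is 2:30 behind Yangon.
Shift by the zone difference: 20:15 − 2:30 = 17:45 on Jan 24 in Dubai.

17:45 on Jan 24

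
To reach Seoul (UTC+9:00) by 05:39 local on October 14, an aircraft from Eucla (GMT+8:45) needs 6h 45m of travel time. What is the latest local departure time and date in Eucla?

22:39 on October 13

Target arrival in UTC: 05:39 − 9:00 = 20:39 on Oct 13.
Subtract 6 hours and 45 minutes → departure 13:54 UTC on Oct 13.
Eucla is UTC+8:45: 13:54 + 8:45 = 22:39 on Oct 13.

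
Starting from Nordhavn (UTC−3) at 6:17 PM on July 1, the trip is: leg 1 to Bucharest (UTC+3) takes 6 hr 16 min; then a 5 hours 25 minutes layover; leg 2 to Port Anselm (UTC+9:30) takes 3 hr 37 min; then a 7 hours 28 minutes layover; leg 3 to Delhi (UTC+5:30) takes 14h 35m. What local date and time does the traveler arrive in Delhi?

Convert departure to UTC: 6:17 PM + 3:00 = 9:17 PM UTC on Jul 1.
Add 6 hours 16 minutes leg 1 → 3:33 AM UTC (Jul 2).
Add 5 hours and 25 minutes layover in Bucharest → 8:58 AM UTC.
Add 3 hours 37 minutes leg 2 → 12:35 PM UTC.
Add 7 hours and 28 minutes layover in Port Anselm → 8:03 PM UTC.
Add 14 hours 35 minutes leg 3 → 10:38 AM UTC (Jul 3).
Delhi is UTC+5:30, so local arrival = 10:38 AM + 5:30 = 4:08 PM on Jul 3.

4:08 PM on Jul 3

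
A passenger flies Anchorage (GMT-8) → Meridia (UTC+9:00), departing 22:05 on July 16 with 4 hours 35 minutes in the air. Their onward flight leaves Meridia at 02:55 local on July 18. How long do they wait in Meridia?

7 hours 15 minutes

Convert departure to UTC: 22:05 + 8:00 = 06:05 UTC on Jul 17.
Add 4 hours and 35 minutes flight time → 10:40 UTC.
Meridia is UTC+9:00, so local arrival = 10:40 + 9:00 = 19:40 on Jul 17.
Layover = 02:55 − 19:40 (+1 day) = 7 hours 15 minutes.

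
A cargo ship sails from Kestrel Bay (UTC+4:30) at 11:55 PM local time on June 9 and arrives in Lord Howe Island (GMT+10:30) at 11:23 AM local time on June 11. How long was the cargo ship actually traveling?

Departure in UTC: 11:55 PM − 4:30 = 7:25 PM on Jun 9.
Arrival in UTC: 11:23 AM − 10:30 = 12:53 AM on Jun 11.
Elapsed = 12:53 AM − 7:25 PM (+2 days) = 29 hours 28 minutes.

29 hours 28 minutes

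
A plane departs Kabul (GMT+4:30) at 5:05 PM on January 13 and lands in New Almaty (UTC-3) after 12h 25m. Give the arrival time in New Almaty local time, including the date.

Convert departure to UTC: 5:05 PM − 4:30 = 12:35 PM UTC on Jan 13.
Add 12 hours 25 minutes travel time → 1:00 AM UTC (Jan 14).
New Almaty is UTC−3:00, so local arrival = 1:00 AM − 3:00 = 10:00 PM on Jan 13.

10:00 PM on January 13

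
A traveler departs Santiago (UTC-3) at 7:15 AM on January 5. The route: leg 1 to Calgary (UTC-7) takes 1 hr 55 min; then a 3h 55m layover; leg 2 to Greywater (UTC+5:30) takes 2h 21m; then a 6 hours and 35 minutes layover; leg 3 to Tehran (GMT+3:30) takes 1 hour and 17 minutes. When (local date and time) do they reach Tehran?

5:48 AM on January 6

Convert departure to UTC: 7:15 AM + 3:00 = 10:15 AM UTC on Jan 5.
Add 1 hour and 55 minutes leg 1 → 12:10 PM UTC.
Add 3 hours 55 minutes layover in Calgary → 4:05 PM UTC.
Add 2 hours 21 minutes leg 2 → 6:26 PM UTC.
Add 6 hours 35 minutes layover in Greywater → 1:01 AM UTC (Jan 6).
Add 1 hour and 17 minutes leg 3 → 2:18 AM UTC.
Tehran is UTC+3:30, so local arrival = 2:18 AM + 3:30 = 5:48 AM on Jan 6.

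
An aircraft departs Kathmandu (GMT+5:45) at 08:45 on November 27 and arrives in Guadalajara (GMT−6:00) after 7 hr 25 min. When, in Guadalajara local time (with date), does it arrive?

04:25 on November 27

Convert departure to UTC: 08:45 − 5:45 = 03:00 UTC on Nov 27.
Add 7 hours and 25 minutes travel time → 10:25 UTC.
Guadalajara is UTC−6:00, so local arrival = 10:25 − 6:00 = 04:25 on Nov 27.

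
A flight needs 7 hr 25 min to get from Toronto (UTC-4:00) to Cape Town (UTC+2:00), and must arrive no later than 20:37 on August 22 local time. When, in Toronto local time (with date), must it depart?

Target arrival in UTC: 20:37 − 2:00 = 18:37 on Aug 22.
Subtract 7 hours and 25 minutes → departure 11:12 UTC on Aug 22.
Toronto is UTC−4:00: 11:12 − 4:00 = 07:12 on Aug 22.

07:12 on Aug 22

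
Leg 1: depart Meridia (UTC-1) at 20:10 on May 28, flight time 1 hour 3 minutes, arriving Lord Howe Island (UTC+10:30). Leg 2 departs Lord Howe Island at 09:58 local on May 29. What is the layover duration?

1 hour 15 minutes

Convert departure to UTC: 20:10 + 1:00 = 21:10 UTC on May 28.
Add 1 hour 3 minutes flight time → 22:13 UTC.
Lord Howe Island is UTC+10:30, so local arrival = 22:13 + 10:30 = 08:43 on May 29.
Layover = 09:58 − 08:43 = 1 hour 15 minutes.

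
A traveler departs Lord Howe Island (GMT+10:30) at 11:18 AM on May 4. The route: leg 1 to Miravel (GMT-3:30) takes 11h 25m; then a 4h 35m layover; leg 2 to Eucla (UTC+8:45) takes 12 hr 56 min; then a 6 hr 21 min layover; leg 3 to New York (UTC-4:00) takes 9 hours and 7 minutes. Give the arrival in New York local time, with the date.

5:12 PM on May 5

Convert departure to UTC: 11:18 AM − 10:30 = 12:48 AM UTC on May 4.
Add 11 hours and 25 minutes leg 1 → 12:13 PM UTC.
Add 4 hours and 35 minutes layover in Miravel → 4:48 PM UTC.
Add 12 hours and 56 minutes leg 2 → 5:44 AM UTC (May 5).
Add 6 hours and 21 minutes layover in Eucla → 12:05 PM UTC.
Add 9 hours and 7 minutes leg 3 → 9:12 PM UTC.
New York is UTC−4:00, so local arrival = 9:12 PM − 4:00 = 5:12 PM on May 5.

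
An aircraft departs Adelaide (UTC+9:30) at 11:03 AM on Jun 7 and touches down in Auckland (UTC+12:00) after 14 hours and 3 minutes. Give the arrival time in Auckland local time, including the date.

3:36 AM on June 8

Convert departure to UTC: 11:03 AM − 9:30 = 1:33 AM UTC on Jun 7.
Add 14 hours and 3 minutes travel time → 3:36 PM UTC.
Auckland is UTC+12:00, so local arrival = 3:36 PM + 12:00 = 3:36 AM on Jun 8.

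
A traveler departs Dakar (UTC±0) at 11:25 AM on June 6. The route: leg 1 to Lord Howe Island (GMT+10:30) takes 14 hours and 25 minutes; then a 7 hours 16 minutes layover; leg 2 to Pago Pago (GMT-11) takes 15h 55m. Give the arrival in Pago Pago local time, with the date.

Dakar is at UTC+0, so departure is already 11:25 AM UTC on Jun 6.
Add 14 hours and 25 minutes leg 1 → 1:50 AM UTC (Jun 7).
Add 7 hours 16 minutes layover in Lord Howe Island → 9:06 AM UTC.
Add 15 hours 55 minutes leg 2 → 1:01 AM UTC (Jun 8).
Pago Pago is UTC−11:00, so local arrival = 1:01 AM − 11:00 = 2:01 PM on Jun 7.

2:01 PM on Jun 7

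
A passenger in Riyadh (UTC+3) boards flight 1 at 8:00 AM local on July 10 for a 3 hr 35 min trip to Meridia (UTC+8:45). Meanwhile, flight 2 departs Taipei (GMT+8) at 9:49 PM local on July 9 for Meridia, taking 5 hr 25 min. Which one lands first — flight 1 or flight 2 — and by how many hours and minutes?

Flight 1 in UTC: 8:00 AM − 3:00 = 5:00 AM on Jul 10.
+3 hours and 35 minutes → arrive 8:35 AM UTC on Jul 10.
Flight 2 in UTC: 9:49 PM − 8:00 = 1:49 PM on Jul 9.
+5 hours and 25 minutes → arrive 7:14 PM UTC on Jul 9.
Flight 2 lands earlier by 13 hours 21 minutes.

the second, by 13 hours 21 minutes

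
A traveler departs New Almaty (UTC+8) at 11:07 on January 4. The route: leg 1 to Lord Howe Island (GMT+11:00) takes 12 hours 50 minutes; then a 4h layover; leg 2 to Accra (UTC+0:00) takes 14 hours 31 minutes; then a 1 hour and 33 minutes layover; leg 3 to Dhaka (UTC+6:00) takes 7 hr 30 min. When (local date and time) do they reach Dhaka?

01:31 on January 6

Convert departure to UTC: 11:07 − 8:00 = 03:07 UTC on Jan 4.
Add 12 hours and 50 minutes leg 1 → 15:57 UTC.
Add 4 hours layover in Lord Howe Island → 19:57 UTC.
Add 14 hours and 31 minutes leg 2 → 10:28 UTC (Jan 5).
Add 1 hour and 33 minutes layover in Accra → 12:01 UTC.
Add 7 hours 30 minutes leg 3 → 19:31 UTC.
Dhaka is UTC+6:00, so local arrival = 19:31 + 6:00 = 01:31 on Jan 6.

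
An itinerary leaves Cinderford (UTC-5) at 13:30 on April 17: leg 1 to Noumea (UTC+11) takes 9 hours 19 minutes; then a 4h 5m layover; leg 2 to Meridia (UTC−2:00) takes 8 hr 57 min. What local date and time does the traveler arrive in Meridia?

14:51 on Apr 18

Convert departure to UTC: 13:30 + 5:00 = 18:30 UTC on Apr 17.
Add 9 hours and 19 minutes leg 1 → 03:49 UTC (Apr 18).
Add 4 hours and 5 minutes layover in Noumea → 07:54 UTC.
Add 8 hours and 57 minutes leg 2 → 16:51 UTC.
Meridia is UTC−2:00, so local arrival = 16:51 − 2:00 = 14:51 on Apr 18.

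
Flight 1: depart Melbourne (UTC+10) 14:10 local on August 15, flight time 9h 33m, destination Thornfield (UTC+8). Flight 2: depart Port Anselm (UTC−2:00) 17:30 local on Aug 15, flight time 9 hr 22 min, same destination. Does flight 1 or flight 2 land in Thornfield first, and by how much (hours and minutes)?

Flight 1 in UTC: 14:10 − 10:00 = 04:10 on Aug 15.
+9 hours and 33 minutes → arrive 13:43 UTC on Aug 15.
Flight 2 in UTC: 17:30 + 2:00 = 19:30 on Aug 15.
+9 hours 22 minutes → arrive 04:52 UTC on Aug 16.
Flight 1 lands earlier by 15 hours 9 minutes.

the first, by 15 hours 9 minutes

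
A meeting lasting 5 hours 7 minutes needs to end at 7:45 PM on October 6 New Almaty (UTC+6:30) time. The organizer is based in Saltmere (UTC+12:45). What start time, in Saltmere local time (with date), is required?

Target end time in UTC: 7:45 PM − 6:30 = 1:15 PM on Oct 6.
Subtract 5 hours 7 minutes → start 8:08 AM UTC on Oct 6.
Saltmere is UTC+12:45: 8:08 AM + 12:45 = 8:53 PM on Oct 6.

8:53 PM on Oct 6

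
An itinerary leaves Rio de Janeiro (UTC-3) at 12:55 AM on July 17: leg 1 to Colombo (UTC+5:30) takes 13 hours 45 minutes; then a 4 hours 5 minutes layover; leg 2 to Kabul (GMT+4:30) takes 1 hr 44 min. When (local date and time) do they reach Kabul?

Convert departure to UTC: 12:55 AM + 3:00 = 3:55 AM UTC on Jul 17.
Add 13 hours and 45 minutes leg 1 → 5:40 PM UTC.
Add 4 hours 5 minutes layover in Colombo → 9:45 PM UTC.
Add 1 hour and 44 minutes leg 2 → 11:29 PM UTC.
Kabul is UTC+4:30, so local arrival = 11:29 PM + 4:30 = 3:59 AM on Jul 18.

3:59 AM on Jul 18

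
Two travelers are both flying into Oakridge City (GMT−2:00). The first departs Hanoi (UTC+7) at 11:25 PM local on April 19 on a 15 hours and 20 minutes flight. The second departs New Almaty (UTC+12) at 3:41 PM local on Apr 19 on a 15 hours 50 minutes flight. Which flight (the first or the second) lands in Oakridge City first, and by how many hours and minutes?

the second, by 12 hours 14 minutes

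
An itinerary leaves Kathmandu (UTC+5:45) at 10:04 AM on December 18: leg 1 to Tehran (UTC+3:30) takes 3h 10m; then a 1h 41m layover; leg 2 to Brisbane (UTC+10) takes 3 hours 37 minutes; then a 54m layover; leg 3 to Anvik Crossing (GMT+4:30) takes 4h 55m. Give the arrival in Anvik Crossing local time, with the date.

11:06 PM on Dec 18

Convert departure to UTC: 10:04 AM − 5:45 = 4:19 AM UTC on Dec 18.
Add 3 hours 10 minutes leg 1 → 7:29 AM UTC.
Add 1 hour and 41 minutes layover in Tehran → 9:10 AM UTC.
Add 3 hours 37 minutes leg 2 → 12:47 PM UTC.
Add 54 minutes layover in Brisbane → 1:41 PM UTC.
Add 4 hours and 55 minutes leg 3 → 6:36 PM UTC.
Anvik Crossing is UTC+4:30, so local arrival = 6:36 PM + 4:30 = 11:06 PM on Dec 18.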